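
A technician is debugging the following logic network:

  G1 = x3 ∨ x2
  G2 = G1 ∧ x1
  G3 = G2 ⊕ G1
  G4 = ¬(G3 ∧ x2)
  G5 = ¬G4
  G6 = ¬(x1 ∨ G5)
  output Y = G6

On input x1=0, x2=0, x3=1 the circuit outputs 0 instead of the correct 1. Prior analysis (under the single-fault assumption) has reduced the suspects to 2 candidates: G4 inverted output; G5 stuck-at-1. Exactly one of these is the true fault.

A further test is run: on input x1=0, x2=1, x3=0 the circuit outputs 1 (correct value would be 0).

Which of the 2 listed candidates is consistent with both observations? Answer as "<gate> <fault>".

G4 inverted output

Evaluate each candidate on input x1=0, x2=1, x3=0:
  G4 inverted output: G1=1, G2=0, G3=1, G4=1 [inverted output], G5=0, G6=1 → 1 — matches
  G5 stuck-at-1: G1=1, G2=0, G3=1, G4=0, G5=1 [stuck-at-1], G6=0 → 0 — eliminated
Only G4 inverted output reproduces the observed 1.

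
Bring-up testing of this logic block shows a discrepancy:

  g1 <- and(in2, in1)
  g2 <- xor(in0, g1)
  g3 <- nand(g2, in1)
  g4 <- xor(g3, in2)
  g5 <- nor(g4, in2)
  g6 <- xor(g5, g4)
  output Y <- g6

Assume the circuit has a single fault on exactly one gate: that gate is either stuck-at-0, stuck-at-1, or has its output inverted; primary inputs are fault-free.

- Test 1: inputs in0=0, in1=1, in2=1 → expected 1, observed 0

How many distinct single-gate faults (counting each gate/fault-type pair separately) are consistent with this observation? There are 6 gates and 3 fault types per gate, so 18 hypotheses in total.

12

Fault-free: g1=1, g2=1, g3=0, g4=1, g5=0, g6=1 → 1. Observed 0.
  g1: stuck-at-0, inverted output ✓; others ✗
  g2: stuck-at-0, inverted output ✓; others ✗
  g3: stuck-at-1, inverted output ✓; others ✗
  g4: stuck-at-0, inverted output ✓; others ✗
  g5: stuck-at-1, inverted output ✓; others ✗
  g6: stuck-at-0, inverted output ✓; others ✗
Consistent faults: {g1 stuck-at-0, g1 inverted output, g2 stuck-at-0, g2 inverted output, g3 stuck-at-1, g3 inverted output, g4 stuck-at-0, g4 inverted output, g5 stuck-at-1, g5 inverted output, g6 stuck-at-0, g6 inverted output} — 12 in all.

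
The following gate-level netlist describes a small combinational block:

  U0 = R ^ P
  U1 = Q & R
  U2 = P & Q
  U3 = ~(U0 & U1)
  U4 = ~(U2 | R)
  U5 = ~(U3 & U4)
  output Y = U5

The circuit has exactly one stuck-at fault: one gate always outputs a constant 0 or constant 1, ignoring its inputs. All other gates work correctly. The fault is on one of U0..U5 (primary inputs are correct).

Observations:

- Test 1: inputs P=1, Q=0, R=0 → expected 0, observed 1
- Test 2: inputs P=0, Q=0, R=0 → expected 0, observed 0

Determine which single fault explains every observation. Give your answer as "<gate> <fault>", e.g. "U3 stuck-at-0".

U1 stuck-at-1

Fault-free values for test 1 (P=1, Q=0, R=0): U0=1, U1=0, U2=0, U3=1, U4=1, U5=0, giving Y=0. Observed 1.
Test 1: faults giving observed 1 are {U1 stuck-at-1, U2 stuck-at-1, U3 stuck-at-0, U4 stuck-at-0, U5 stuck-at-1}.
Test 2 (P=0, Q=0, R=0): fault-free U0=0, U1=0, U2=0, U3=1, U4=1, U5=0 → 0; observed 0. Eliminates U2 stuck-at-1, U3 stuck-at-0, U4 stuck-at-0, U5 stuck-at-1.
Only U1 stuck-at-1 is consistent with every test.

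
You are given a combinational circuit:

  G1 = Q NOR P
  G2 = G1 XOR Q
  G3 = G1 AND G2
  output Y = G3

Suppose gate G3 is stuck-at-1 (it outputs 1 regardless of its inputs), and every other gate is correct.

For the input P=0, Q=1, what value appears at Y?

1

Propagate with G3 forced: G1=0, G2=1, G3=1 [stuck-at-1].
So Y = 1. (Without the fault it would be 0.)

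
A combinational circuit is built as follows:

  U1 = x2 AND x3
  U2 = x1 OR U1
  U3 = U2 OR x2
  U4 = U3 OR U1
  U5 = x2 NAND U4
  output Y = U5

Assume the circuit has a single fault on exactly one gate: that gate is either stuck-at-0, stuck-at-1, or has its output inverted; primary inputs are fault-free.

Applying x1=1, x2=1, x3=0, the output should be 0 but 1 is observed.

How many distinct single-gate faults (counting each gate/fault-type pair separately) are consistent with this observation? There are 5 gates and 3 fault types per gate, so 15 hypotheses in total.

Fault-free: U1=0, U2=1, U3=1, U4=1, U5=0 → 0. Observed 1.
  U1: none of the 3 fault types match ✗
  U2: none of the 3 fault types match ✗
  U3: stuck-at-0, inverted output ✓; others ✗
  U4: stuck-at-0, inverted output ✓; others ✗
  U5: stuck-at-1, inverted output ✓; others ✗
Consistent faults: {U3 stuck-at-0, U3 inverted output, U4 stuck-at-0, U4 inverted output, U5 stuck-at-1, U5 inverted output} — 6 in all.

6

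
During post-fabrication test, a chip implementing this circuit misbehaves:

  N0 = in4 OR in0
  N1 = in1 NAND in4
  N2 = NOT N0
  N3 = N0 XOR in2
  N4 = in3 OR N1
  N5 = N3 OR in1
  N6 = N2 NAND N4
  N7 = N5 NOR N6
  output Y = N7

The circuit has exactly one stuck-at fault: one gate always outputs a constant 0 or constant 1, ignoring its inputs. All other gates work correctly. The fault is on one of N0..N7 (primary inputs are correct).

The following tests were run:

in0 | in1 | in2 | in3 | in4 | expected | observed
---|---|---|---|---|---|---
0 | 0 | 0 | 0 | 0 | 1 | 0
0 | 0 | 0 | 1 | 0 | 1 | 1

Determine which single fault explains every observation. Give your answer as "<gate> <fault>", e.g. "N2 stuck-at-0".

Fault-free values for test 1 (in0=0, in1=0, in2=0, in3=0, in4=0): N0=0, N1=1, N2=1, N3=0, N4=1, N5=0, N6=0, N7=1, giving Y=1. Observed 0.
Test 1: faults giving observed 0 are {N0 stuck-at-1, N1 stuck-at-0, N2 stuck-at-0, N3 stuck-at-1, N4 stuck-at-0, N5 stuck-at-1, N6 stuck-at-1, N7 stuck-at-0}.
Test 2 (in0=0, in1=0, in2=0, in3=1, in4=0): fault-free N0=0, N1=1, N2=1, N3=0, N4=1, N5=0, N6=0, N7=1 → 1; observed 1. Eliminates N0 stuck-at-1, N2 stuck-at-0, N3 stuck-at-1, N4 stuck-at-0, N5 stuck-at-1, N6 stuck-at-1, N7 stuck-at-0.
Only N1 stuck-at-0 is consistent with every test.

N1 stuck-at-0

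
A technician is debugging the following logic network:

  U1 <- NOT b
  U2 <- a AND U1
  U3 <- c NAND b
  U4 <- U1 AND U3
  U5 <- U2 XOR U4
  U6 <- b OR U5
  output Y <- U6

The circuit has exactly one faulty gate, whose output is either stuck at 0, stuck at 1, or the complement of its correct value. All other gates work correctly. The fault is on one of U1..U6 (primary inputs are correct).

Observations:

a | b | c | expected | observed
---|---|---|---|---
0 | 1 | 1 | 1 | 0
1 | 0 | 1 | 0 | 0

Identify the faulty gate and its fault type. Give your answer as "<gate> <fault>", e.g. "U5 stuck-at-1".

Fault-free values for test 1 (a=0, b=1, c=1): U1=0, U2=0, U3=0, U4=0, U5=0, U6=1, giving Y=1. Observed 0.
Test 1: faults giving observed 0 are {U6 stuck-at-0, U6 inverted output}.
Test 2 (a=1, b=0, c=1): fault-free U1=1, U2=1, U3=1, U4=1, U5=0, U6=0 → 0; observed 0. Eliminates U6 inverted output.
Only U6 stuck-at-0 is consistent with every test.

U6 stuck-at-0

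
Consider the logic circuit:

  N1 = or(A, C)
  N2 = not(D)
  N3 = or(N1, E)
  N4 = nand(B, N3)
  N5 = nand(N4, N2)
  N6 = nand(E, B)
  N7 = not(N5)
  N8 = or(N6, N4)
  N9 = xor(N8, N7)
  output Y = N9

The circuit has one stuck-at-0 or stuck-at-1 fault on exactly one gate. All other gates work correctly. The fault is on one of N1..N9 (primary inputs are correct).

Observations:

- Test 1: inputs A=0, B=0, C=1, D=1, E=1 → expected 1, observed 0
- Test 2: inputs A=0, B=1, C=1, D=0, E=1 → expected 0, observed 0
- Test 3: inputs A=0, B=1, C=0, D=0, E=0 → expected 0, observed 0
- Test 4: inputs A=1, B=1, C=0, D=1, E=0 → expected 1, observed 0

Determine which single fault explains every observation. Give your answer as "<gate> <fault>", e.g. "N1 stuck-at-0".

N9 stuck-at-0

Fault-free values for test 1 (A=0, B=0, C=1, D=1, E=1): N1=1, N2=0, N3=1, N4=1, N5=1, N6=1, N7=0, N8=1, N9=1, giving Y=1. Observed 0.
Test 1: faults giving observed 0 are {N2 stuck-at-1, N5 stuck-at-0, N7 stuck-at-1, N8 stuck-at-0, N9 stuck-at-0}.
Test 2 (A=0, B=1, C=1, D=0, E=1): fault-free N1=1, N2=1, N3=1, N4=0, N5=1, N6=0, N7=0, N8=0, N9=0 → 0; observed 0. Eliminates N5 stuck-at-0, N7 stuck-at-1.
Test 3 (A=0, B=1, C=0, D=0, E=0): fault-free N1=0, N2=1, N3=0, N4=1, N5=0, N6=1, N7=1, N8=1, N9=0 → 0; observed 0. Eliminates N8 stuck-at-0.
Test 4 (A=1, B=1, C=0, D=1, E=0): fault-free N1=1, N2=0, N3=1, N4=0, N5=1, N6=1, N7=0, N8=1, N9=1 → 1; observed 0. Eliminates N2 stuck-at-1.
Only N9 stuck-at-0 is consistent with every test.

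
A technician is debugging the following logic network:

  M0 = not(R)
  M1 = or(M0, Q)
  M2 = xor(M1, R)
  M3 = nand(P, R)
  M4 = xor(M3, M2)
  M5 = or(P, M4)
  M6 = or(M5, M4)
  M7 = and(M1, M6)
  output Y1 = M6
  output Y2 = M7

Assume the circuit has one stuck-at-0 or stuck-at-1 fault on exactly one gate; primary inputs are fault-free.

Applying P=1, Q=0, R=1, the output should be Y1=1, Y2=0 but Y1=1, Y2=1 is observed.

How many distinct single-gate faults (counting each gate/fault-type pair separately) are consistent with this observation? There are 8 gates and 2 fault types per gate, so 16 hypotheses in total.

Fault-free: M0=0, M1=0, M2=1, M3=0, M4=1, M5=1, M6=1, M7=0 → Y1=1, Y2=0. Observed Y1=1, Y2=1.
  M0: stuck-at-1 ✓; others ✗
  M1: stuck-at-1 ✓; others ✗
  M2: none of the 2 fault types match ✗
  M3: none of the 2 fault types match ✗
  M4: none of the 2 fault types match ✗
  M5: none of the 2 fault types match ✗
  M6: none of the 2 fault types match ✗
  M7: stuck-at-1 ✓; others ✗
Consistent faults: {M0 stuck-at-1, M1 stuck-at-1, M7 stuck-at-1} — 3 in all.

3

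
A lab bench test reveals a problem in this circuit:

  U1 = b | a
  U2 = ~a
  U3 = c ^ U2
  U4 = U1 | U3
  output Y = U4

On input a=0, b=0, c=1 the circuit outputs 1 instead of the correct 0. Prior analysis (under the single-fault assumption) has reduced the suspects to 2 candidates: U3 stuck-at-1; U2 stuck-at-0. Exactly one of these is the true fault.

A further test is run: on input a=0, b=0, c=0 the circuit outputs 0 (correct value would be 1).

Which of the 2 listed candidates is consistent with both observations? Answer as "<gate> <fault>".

U2 stuck-at-0

Evaluate each candidate on input a=0, b=0, c=0:
  U3 stuck-at-1: U1=0, U2=1, U3=1 [stuck-at-1], U4=1 → 1 — eliminated
  U2 stuck-at-0: U1=0, U2=0 [stuck-at-0], U3=0, U4=0 → 0 — matches
Only U2 stuck-at-0 reproduces the observed 0.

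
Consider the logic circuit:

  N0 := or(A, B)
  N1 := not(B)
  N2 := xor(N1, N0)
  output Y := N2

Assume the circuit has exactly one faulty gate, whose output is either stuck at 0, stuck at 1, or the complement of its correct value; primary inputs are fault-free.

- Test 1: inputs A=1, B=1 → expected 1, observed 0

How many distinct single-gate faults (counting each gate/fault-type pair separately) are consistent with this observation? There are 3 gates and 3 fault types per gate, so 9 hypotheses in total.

Fault-free: N0=1, N1=0, N2=1 → 1. Observed 0.
  N0 stuck-at-0: output 0 ✓
  N0 stuck-at-1: output 1 ✗
  N0 inverted output: output 0 ✓
  N1 stuck-at-0: output 1 ✗
  N1 stuck-at-1: output 0 ✓
  N1 inverted output: output 0 ✓
  N2 stuck-at-0: output 0 ✓
  N2 stuck-at-1: output 1 ✗
  N2 inverted output: output 0 ✓
Consistent faults: {N0 stuck-at-0, N0 inverted output, N1 stuck-at-1, N1 inverted output, N2 stuck-at-0, N2 inverted output} — 6 in all.

6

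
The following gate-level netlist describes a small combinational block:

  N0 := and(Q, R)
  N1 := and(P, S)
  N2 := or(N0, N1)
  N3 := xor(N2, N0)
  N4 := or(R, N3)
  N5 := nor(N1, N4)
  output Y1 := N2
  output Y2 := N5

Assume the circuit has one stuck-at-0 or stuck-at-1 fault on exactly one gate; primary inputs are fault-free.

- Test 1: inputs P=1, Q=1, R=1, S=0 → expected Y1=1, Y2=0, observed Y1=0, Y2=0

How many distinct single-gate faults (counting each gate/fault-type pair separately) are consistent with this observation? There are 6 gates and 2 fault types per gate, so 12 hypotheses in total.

2

Fault-free: N0=1, N1=0, N2=1, N3=0, N4=1, N5=0 → Y1=1, Y2=0. Observed Y1=0, Y2=0.
  N0 stuck-at-0: output Y1=0, Y2=0 ✓
  N0 stuck-at-1: output Y1=1, Y2=0 ✗
  N1 stuck-at-0: output Y1=1, Y2=0 ✗
  N1 stuck-at-1: output Y1=1, Y2=0 ✗
  N2 stuck-at-0: output Y1=0, Y2=0 ✓
  N2 stuck-at-1: output Y1=1, Y2=0 ✗
  N3 stuck-at-0: output Y1=1, Y2=0 ✗
  N3 stuck-at-1: output Y1=1, Y2=0 ✗
  N4 stuck-at-0: output Y1=1, Y2=1 ✗
  N4 stuck-at-1: output Y1=1, Y2=0 ✗
  N5 stuck-at-0: output Y1=1, Y2=0 ✗
  N5 stuck-at-1: output Y1=1, Y2=1 ✗
Consistent faults: {N0 stuck-at-0, N2 stuck-at-0} — 2 in all.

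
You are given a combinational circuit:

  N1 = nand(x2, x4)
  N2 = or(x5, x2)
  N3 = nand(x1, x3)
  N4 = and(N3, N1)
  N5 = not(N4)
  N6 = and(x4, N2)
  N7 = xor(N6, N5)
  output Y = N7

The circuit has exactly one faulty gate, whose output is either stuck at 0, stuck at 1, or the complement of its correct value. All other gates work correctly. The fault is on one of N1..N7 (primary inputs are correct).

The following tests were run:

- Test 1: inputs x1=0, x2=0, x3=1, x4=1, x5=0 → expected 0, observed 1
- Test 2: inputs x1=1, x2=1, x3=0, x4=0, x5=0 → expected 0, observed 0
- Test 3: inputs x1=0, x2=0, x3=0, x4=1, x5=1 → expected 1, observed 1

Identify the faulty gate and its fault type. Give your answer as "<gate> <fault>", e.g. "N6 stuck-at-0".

Fault-free values for test 1 (x1=0, x2=0, x3=1, x4=1, x5=0): N1=1, N2=0, N3=1, N4=1, N5=0, N6=0, N7=0, giving Y=0. Observed 1.
Test 1: faults giving observed 1 are {N1 stuck-at-0, N1 inverted output, N2 stuck-at-1, N2 inverted output, N3 stuck-at-0, N3 inverted output, N4 stuck-at-0, N4 inverted output, N5 stuck-at-1, N5 inverted output, N6 stuck-at-1, N6 inverted output, N7 stuck-at-1, N7 inverted output}.
Test 2 (x1=1, x2=1, x3=0, x4=0, x5=0): fault-free N1=1, N2=1, N3=1, N4=1, N5=0, N6=0, N7=0 → 0; observed 0. Eliminates N1 stuck-at-0, N1 inverted output, N3 stuck-at-0, N3 inverted output, N4 stuck-at-0, N4 inverted output, N5 stuck-at-1, N5 inverted output, N6 stuck-at-1, N6 inverted output, N7 stuck-at-1, N7 inverted output.
Test 3 (x1=0, x2=0, x3=0, x4=1, x5=1): fault-free N1=1, N2=1, N3=1, N4=1, N5=0, N6=1, N7=1 → 1; observed 1. Eliminates N2 inverted output.
Only N2 stuck-at-1 is consistent with every test.

N2 stuck-at-1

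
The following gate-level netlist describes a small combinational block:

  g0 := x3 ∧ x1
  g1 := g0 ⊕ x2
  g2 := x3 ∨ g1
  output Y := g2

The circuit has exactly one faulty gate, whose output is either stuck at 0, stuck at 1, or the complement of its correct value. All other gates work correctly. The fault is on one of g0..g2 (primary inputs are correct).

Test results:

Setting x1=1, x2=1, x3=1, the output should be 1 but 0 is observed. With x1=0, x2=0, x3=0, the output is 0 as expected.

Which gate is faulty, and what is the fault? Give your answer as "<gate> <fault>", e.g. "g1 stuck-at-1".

Fault-free values for test 1 (x1=1, x2=1, x3=1): g0=1, g1=0, g2=1, giving Y=1. Observed 0.
Test 1: faults giving observed 0 are {g2 stuck-at-0, g2 inverted output}.
Test 2 (x1=0, x2=0, x3=0): fault-free g0=0, g1=0, g2=0 → 0; observed 0. Eliminates g2 inverted output.
Only g2 stuck-at-0 is consistent with every test.

g2 stuck-at-0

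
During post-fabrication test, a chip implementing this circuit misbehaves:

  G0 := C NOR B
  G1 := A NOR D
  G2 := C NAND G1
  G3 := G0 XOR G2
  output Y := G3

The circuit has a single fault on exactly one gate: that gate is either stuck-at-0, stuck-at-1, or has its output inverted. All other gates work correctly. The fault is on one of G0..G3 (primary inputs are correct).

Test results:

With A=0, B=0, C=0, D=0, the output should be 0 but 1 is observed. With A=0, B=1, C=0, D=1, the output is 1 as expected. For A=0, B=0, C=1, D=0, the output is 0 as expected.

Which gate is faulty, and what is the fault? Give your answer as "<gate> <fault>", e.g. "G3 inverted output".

G0 stuck-at-0

Fault-free values for test 1 (A=0, B=0, C=0, D=0): G0=1, G1=1, G2=1, G3=0, giving Y=0. Observed 1.
Test 1: faults giving observed 1 are {G0 stuck-at-0, G0 inverted output, G2 stuck-at-0, G2 inverted output, G3 stuck-at-1, G3 inverted output}.
Test 2 (A=0, B=1, C=0, D=1): fault-free G0=0, G1=0, G2=1, G3=1 → 1; observed 1. Eliminates G0 inverted output, G2 stuck-at-0, G2 inverted output, G3 inverted output.
Test 3 (A=0, B=0, C=1, D=0): fault-free G0=0, G1=1, G2=0, G3=0 → 0; observed 0. Eliminates G3 stuck-at-1.
Only G0 stuck-at-0 is consistent with every test.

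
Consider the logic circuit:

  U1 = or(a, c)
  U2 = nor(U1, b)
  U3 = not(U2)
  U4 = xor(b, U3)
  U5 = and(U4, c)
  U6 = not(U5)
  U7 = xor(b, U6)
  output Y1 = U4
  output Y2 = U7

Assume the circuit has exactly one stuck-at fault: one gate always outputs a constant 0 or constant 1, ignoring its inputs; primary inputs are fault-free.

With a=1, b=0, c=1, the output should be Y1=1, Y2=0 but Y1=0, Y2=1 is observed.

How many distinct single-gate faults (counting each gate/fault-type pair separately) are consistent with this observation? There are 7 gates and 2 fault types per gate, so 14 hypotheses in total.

Fault-free: U1=1, U2=0, U3=1, U4=1, U5=1, U6=0, U7=0 → Y1=1, Y2=0. Observed Y1=0, Y2=1.
  U1 stuck-at-0: output Y1=0, Y2=1 ✓
  U1 stuck-at-1: output Y1=1, Y2=0 ✗
  U2 stuck-at-0: output Y1=1, Y2=0 ✗
  U2 stuck-at-1: output Y1=0, Y2=1 ✓
  U3 stuck-at-0: output Y1=0, Y2=1 ✓
  U3 stuck-at-1: output Y1=1, Y2=0 ✗
  U4 stuck-at-0: output Y1=0, Y2=1 ✓
  U4 stuck-at-1: output Y1=1, Y2=0 ✗
  U5 stuck-at-0: output Y1=1, Y2=1 ✗
  U5 stuck-at-1: output Y1=1, Y2=0 ✗
  U6 stuck-at-0: output Y1=1, Y2=0 ✗
  U6 stuck-at-1: output Y1=1, Y2=1 ✗
  U7 stuck-at-0: output Y1=1, Y2=0 ✗
  U7 stuck-at-1: output Y1=1, Y2=1 ✗
Consistent faults: {U1 stuck-at-0, U2 stuck-at-1, U3 stuck-at-0, U4 stuck-at-0} — 4 in all.

4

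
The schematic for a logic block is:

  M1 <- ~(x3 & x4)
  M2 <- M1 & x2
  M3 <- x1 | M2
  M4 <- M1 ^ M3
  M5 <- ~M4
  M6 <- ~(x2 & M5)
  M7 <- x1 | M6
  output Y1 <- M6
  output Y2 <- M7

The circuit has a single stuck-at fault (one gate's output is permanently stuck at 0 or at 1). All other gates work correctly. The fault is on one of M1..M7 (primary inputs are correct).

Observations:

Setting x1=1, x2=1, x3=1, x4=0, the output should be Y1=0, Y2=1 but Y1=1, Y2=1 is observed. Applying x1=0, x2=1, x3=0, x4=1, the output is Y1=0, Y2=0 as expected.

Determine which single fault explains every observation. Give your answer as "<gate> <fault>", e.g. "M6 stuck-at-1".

Fault-free values for test 1 (x1=1, x2=1, x3=1, x4=0): M1=1, M2=1, M3=1, M4=0, M5=1, M6=0, M7=1, giving Y1=0, Y2=1. Observed Y1=1, Y2=1.
Test 1: faults giving observed Y1=1, Y2=1 are {M1 stuck-at-0, M3 stuck-at-0, M4 stuck-at-1, M5 stuck-at-0, M6 stuck-at-1}.
Test 2 (x1=0, x2=1, x3=0, x4=1): fault-free M1=1, M2=1, M3=1, M4=0, M5=1, M6=0, M7=0 → Y1=0, Y2=0; observed Y1=0, Y2=0. Eliminates M3 stuck-at-0, M4 stuck-at-1, M5 stuck-at-0, M6 stuck-at-1.
Only M1 stuck-at-0 is consistent with every test.

M1 stuck-at-0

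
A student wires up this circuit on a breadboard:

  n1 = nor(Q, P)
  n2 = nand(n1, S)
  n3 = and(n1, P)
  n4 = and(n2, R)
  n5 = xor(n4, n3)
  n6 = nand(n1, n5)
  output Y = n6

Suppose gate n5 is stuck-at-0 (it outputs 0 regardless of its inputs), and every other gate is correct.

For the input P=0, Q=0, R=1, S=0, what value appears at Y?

Propagate with n5 forced: n1=1, n2=1, n3=0, n4=1, n5=0 [stuck-at-0], n6=1.
So Y = 1. (Without the fault it would be 0.)

1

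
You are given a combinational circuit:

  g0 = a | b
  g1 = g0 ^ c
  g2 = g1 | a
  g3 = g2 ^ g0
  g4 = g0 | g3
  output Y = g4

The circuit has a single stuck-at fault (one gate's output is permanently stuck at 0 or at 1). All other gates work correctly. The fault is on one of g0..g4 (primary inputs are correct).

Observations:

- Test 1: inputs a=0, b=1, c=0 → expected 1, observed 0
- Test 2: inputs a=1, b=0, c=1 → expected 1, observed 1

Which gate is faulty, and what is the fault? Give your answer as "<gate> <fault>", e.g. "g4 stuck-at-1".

Fault-free values for test 1 (a=0, b=1, c=0): g0=1, g1=1, g2=1, g3=0, g4=1, giving Y=1. Observed 0.
Test 1: faults giving observed 0 are {g0 stuck-at-0, g4 stuck-at-0}.
Test 2 (a=1, b=0, c=1): fault-free g0=1, g1=0, g2=1, g3=0, g4=1 → 1; observed 1. Eliminates g4 stuck-at-0.
Only g0 stuck-at-0 is consistent with every test.

g0 stuck-at-0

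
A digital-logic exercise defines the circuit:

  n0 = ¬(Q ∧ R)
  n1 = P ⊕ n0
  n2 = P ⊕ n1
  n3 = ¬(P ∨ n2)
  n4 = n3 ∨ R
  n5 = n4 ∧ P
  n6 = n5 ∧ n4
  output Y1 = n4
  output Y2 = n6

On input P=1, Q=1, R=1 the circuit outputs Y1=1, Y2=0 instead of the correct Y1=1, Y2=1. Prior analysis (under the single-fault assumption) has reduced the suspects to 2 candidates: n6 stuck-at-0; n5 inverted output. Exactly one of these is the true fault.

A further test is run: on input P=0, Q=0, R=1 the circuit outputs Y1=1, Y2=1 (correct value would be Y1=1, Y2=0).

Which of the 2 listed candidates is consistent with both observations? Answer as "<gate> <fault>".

Evaluate each candidate on input P=0, Q=0, R=1:
  n6 stuck-at-0: n0=1, n1=1, n2=1, n3=0, n4=1, n5=0, n6=0 [stuck-at-0] → Y1=1, Y2=0 — eliminated
  n5 inverted output: n0=1, n1=1, n2=1, n3=0, n4=1, n5=1 [inverted output], n6=1 → Y1=1, Y2=1 — matches
Only n5 inverted output reproduces the observed Y1=1, Y2=1.

n5 inverted output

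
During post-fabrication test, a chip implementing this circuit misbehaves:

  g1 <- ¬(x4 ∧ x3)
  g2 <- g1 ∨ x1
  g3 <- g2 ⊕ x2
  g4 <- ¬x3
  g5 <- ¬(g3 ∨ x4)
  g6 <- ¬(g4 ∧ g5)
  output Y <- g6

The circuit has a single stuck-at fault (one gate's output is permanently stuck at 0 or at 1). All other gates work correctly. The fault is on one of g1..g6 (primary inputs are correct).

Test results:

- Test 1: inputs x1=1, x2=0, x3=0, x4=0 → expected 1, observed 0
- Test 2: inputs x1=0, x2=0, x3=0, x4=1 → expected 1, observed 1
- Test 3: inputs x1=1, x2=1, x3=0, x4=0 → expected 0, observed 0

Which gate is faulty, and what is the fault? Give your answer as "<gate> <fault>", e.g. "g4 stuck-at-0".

g3 stuck-at-0

Fault-free values for test 1 (x1=1, x2=0, x3=0, x4=0): g1=1, g2=1, g3=1, g4=1, g5=0, g6=1, giving Y=1. Observed 0.
Test 1: faults giving observed 0 are {g2 stuck-at-0, g3 stuck-at-0, g5 stuck-at-1, g6 stuck-at-0}.
Test 2 (x1=0, x2=0, x3=0, x4=1): fault-free g1=1, g2=1, g3=1, g4=1, g5=0, g6=1 → 1; observed 1. Eliminates g5 stuck-at-1, g6 stuck-at-0.
Test 3 (x1=1, x2=1, x3=0, x4=0): fault-free g1=1, g2=1, g3=0, g4=1, g5=1, g6=0 → 0; observed 0. Eliminates g2 stuck-at-0.
Only g3 stuck-at-0 is consistent with every test.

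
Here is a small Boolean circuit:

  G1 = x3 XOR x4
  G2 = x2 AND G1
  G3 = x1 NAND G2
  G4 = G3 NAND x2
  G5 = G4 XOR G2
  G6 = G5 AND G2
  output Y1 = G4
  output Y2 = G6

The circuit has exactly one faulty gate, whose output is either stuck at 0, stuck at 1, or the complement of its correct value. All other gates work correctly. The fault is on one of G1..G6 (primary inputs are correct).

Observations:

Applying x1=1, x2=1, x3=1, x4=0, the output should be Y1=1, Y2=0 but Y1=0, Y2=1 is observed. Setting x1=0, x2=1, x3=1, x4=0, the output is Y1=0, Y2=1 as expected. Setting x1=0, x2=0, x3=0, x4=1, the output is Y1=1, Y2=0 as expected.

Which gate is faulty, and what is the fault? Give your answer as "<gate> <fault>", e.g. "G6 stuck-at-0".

G3 stuck-at-1

Fault-free values for test 1 (x1=1, x2=1, x3=1, x4=0): G1=1, G2=1, G3=0, G4=1, G5=0, G6=0, giving Y1=1, Y2=0. Observed Y1=0, Y2=1.
Test 1: faults giving observed Y1=0, Y2=1 are {G3 stuck-at-1, G3 inverted output, G4 stuck-at-0, G4 inverted output}.
Test 2 (x1=0, x2=1, x3=1, x4=0): fault-free G1=1, G2=1, G3=1, G4=0, G5=1, G6=1 → Y1=0, Y2=1; observed Y1=0, Y2=1. Eliminates G3 inverted output, G4 inverted output.
Test 3 (x1=0, x2=0, x3=0, x4=1): fault-free G1=1, G2=0, G3=1, G4=1, G5=1, G6=0 → Y1=1, Y2=0; observed Y1=1, Y2=0. Eliminates G4 stuck-at-0.
Only G3 stuck-at-1 is consistent with every test.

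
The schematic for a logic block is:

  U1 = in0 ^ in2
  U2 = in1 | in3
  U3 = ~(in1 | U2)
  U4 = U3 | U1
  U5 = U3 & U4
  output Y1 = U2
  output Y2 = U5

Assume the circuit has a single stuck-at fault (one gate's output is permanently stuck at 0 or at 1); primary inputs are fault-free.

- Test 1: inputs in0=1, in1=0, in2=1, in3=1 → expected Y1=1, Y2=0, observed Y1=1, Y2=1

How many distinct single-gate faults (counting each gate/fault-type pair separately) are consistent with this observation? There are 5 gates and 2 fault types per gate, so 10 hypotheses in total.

Fault-free: U1=0, U2=1, U3=0, U4=0, U5=0 → Y1=1, Y2=0. Observed Y1=1, Y2=1.
  U1 stuck-at-0: output Y1=1, Y2=0 ✗
  U1 stuck-at-1: output Y1=1, Y2=0 ✗
  U2 stuck-at-0: output Y1=0, Y2=1 ✗
  U2 stuck-at-1: output Y1=1, Y2=0 ✗
  U3 stuck-at-0: output Y1=1, Y2=0 ✗
  U3 stuck-at-1: output Y1=1, Y2=1 ✓
  U4 stuck-at-0: output Y1=1, Y2=0 ✗
  U4 stuck-at-1: output Y1=1, Y2=0 ✗
  U5 stuck-at-0: output Y1=1, Y2=0 ✗
  U5 stuck-at-1: output Y1=1, Y2=1 ✓
Consistent faults: {U3 stuck-at-1, U5 stuck-at-1} — 2 in all.

2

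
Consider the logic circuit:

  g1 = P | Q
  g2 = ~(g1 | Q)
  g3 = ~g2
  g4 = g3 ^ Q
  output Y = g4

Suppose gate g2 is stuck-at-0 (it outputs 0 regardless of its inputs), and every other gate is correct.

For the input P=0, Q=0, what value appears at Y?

Propagate with g2 forced: g1=0, g2=0 [stuck-at-0], g3=1, g4=1.
So Y = 1. (Without the fault it would be 0.)

1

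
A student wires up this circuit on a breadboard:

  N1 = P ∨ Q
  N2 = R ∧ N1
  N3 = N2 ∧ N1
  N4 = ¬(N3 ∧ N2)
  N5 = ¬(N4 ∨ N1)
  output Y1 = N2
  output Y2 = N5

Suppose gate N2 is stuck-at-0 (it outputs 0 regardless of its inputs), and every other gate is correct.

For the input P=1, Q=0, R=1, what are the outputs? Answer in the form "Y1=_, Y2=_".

Y1=0, Y2=0

Propagate with N2 forced: N1=1, N2=0 [stuck-at-0], N3=0, N4=1, N5=0.
So the outputs are Y1=0, Y2=0. (Without the fault they would be Y1=1, Y2=0.)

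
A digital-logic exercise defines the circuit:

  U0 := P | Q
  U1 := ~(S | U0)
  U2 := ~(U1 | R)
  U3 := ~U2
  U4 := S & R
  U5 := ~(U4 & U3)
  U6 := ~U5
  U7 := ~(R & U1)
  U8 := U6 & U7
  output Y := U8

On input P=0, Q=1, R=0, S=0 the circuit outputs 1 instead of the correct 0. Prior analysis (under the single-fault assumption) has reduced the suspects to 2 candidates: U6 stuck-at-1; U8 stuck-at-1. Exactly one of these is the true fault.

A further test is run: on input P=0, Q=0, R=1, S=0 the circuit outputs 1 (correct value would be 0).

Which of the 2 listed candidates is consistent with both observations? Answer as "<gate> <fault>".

Evaluate each candidate on input P=0, Q=0, R=1, S=0:
  U6 stuck-at-1: U0=0, U1=1, U2=0, U3=1, U4=0, U5=1, U6=1 [stuck-at-1], U7=0, U8=0 → 0 — eliminated
  U8 stuck-at-1: U0=0, U1=1, U2=0, U3=1, U4=0, U5=1, U6=0, U7=0, U8=1 [stuck-at-1] → 1 — matches
Only U8 stuck-at-1 reproduces the observed 1.

U8 stuck-at-1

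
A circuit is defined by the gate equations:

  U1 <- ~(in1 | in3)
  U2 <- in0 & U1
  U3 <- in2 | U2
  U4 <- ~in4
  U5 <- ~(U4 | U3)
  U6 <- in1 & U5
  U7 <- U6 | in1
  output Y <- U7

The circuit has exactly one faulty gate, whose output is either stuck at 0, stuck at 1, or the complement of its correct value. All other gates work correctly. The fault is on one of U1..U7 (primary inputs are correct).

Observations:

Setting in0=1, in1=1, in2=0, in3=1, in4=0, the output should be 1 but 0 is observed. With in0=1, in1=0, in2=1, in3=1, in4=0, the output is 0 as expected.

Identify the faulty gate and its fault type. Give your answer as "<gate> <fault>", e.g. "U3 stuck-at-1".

U7 stuck-at-0

Fault-free values for test 1 (in0=1, in1=1, in2=0, in3=1, in4=0): U1=0, U2=0, U3=0, U4=1, U5=0, U6=0, U7=1, giving Y=1. Observed 0.
Test 1: faults giving observed 0 are {U7 stuck-at-0, U7 inverted output}.
Test 2 (in0=1, in1=0, in2=1, in3=1, in4=0): fault-free U1=0, U2=0, U3=1, U4=1, U5=0, U6=0, U7=0 → 0; observed 0. Eliminates U7 inverted output.
Only U7 stuck-at-0 is consistent with every test.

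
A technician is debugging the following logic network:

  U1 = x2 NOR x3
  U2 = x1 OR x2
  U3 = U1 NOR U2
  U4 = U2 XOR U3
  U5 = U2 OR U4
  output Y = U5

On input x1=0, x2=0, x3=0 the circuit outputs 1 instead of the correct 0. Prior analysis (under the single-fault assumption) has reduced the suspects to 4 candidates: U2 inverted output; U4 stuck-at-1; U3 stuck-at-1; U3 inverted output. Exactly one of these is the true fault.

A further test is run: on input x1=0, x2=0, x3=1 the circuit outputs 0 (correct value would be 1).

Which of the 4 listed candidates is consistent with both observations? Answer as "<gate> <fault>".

Evaluate each candidate on input x1=0, x2=0, x3=1:
  U2 inverted output: U1=0, U2=1 [inverted output], U3=0, U4=1, U5=1 → 1 — eliminated
  U4 stuck-at-1: U1=0, U2=0, U3=1, U4=1 [stuck-at-1], U5=1 → 1 — eliminated
  U3 stuck-at-1: U1=0, U2=0, U3=1 [stuck-at-1], U4=1, U5=1 → 1 — eliminated
  U3 inverted output: U1=0, U2=0, U3=0 [inverted output], U4=0, U5=0 → 0 — matches
Only U3 inverted output reproduces the observed 0.

U3 inverted output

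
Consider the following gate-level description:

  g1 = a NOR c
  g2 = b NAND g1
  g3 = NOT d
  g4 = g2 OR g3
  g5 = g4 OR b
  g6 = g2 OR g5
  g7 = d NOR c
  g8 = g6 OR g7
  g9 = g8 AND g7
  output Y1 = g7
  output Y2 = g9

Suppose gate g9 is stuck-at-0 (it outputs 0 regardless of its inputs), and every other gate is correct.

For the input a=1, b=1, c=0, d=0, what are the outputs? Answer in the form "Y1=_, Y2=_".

Y1=1, Y2=0

Propagate with g9 forced: g1=0, g2=1, g3=1, g4=1, g5=1, g6=1, g7=1, g8=1, g9=0 [stuck-at-0].
So the outputs are Y1=1, Y2=0. (Without the fault they would be Y1=1, Y2=1.)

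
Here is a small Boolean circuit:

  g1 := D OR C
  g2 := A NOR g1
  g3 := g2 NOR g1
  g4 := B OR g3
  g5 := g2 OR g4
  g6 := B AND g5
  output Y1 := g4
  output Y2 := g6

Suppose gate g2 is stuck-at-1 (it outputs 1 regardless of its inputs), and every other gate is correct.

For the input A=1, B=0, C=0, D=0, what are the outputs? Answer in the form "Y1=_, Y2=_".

Y1=0, Y2=0

Propagate with g2 forced: g1=0, g2=1 [stuck-at-1], g3=0, g4=0, g5=1, g6=0.
So the outputs are Y1=0, Y2=0. (Without the fault they would be Y1=1, Y2=0.)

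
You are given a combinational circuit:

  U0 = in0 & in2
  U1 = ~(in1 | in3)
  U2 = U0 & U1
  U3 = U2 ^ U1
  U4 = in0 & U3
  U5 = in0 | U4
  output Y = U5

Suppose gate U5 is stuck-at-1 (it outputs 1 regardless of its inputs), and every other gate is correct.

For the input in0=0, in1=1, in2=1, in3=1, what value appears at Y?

1

Propagate with U5 forced: U0=0, U1=0, U2=0, U3=0, U4=0, U5=1 [stuck-at-1].
So Y = 1. (Without the fault it would be 0.)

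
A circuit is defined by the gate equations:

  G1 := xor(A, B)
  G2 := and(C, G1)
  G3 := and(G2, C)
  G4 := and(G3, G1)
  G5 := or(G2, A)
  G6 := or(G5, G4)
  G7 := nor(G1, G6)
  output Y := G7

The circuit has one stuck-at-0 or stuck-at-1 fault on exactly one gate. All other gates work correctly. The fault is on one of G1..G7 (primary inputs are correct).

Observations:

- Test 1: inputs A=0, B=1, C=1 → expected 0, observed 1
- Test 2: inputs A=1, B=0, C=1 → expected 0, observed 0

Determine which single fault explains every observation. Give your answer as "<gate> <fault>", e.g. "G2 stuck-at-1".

G1 stuck-at-0

Fault-free values for test 1 (A=0, B=1, C=1): G1=1, G2=1, G3=1, G4=1, G5=1, G6=1, G7=0, giving Y=0. Observed 1.
Test 1: faults giving observed 1 are {G1 stuck-at-0, G7 stuck-at-1}.
Test 2 (A=1, B=0, C=1): fault-free G1=1, G2=1, G3=1, G4=1, G5=1, G6=1, G7=0 → 0; observed 0. Eliminates G7 stuck-at-1.
Only G1 stuck-at-0 is consistent with every test.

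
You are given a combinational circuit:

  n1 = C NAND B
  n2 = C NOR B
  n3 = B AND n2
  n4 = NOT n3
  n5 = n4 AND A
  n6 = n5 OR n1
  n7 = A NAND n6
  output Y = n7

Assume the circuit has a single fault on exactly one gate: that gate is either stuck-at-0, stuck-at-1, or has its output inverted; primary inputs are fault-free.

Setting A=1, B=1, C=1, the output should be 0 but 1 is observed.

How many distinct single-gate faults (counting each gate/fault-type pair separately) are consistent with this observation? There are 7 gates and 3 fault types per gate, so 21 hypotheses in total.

12

Fault-free: n1=0, n2=0, n3=0, n4=1, n5=1, n6=1, n7=0 → 0. Observed 1.
  n1: none of the 3 fault types match ✗
  n2: stuck-at-1, inverted output ✓; others ✗
  n3: stuck-at-1, inverted output ✓; others ✗
  n4: stuck-at-0, inverted output ✓; others ✗
  n5: stuck-at-0, inverted output ✓; others ✗
  n6: stuck-at-0, inverted output ✓; others ✗
  n7: stuck-at-1, inverted output ✓; others ✗
Consistent faults: {n2 stuck-at-1, n2 inverted output, n3 stuck-at-1, n3 inverted output, n4 stuck-at-0, n4 inverted output, n5 stuck-at-0, n5 inverted output, n6 stuck-at-0, n6 inverted output, n7 stuck-at-1, n7 inverted output} — 12 in all.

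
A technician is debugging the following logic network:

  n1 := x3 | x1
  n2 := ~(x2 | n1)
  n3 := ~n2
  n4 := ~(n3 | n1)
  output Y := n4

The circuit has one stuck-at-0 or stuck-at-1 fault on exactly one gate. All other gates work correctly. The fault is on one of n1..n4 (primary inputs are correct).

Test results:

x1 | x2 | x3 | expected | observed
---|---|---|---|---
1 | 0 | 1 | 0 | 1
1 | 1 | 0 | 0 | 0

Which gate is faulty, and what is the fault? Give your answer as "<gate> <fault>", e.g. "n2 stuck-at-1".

Fault-free values for test 1 (x1=1, x2=0, x3=1): n1=1, n2=0, n3=1, n4=0, giving Y=0. Observed 1.
Test 1: faults giving observed 1 are {n1 stuck-at-0, n4 stuck-at-1}.
Test 2 (x1=1, x2=1, x3=0): fault-free n1=1, n2=0, n3=1, n4=0 → 0; observed 0. Eliminates n4 stuck-at-1.
Only n1 stuck-at-0 is consistent with every test.

n1 stuck-at-0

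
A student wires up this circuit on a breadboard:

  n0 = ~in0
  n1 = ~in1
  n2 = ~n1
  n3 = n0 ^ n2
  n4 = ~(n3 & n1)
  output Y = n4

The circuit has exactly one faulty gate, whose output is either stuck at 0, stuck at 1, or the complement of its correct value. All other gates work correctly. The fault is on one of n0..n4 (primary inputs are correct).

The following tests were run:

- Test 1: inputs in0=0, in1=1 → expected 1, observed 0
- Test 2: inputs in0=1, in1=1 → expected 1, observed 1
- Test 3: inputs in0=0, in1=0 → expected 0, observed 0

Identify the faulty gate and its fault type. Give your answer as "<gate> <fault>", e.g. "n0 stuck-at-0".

n1 stuck-at-1

Fault-free values for test 1 (in0=0, in1=1): n0=1, n1=0, n2=1, n3=0, n4=1, giving Y=1. Observed 0.
Test 1: faults giving observed 0 are {n1 stuck-at-1, n1 inverted output, n4 stuck-at-0, n4 inverted output}.
Test 2 (in0=1, in1=1): fault-free n0=0, n1=0, n2=1, n3=1, n4=1 → 1; observed 1. Eliminates n4 stuck-at-0, n4 inverted output.
Test 3 (in0=0, in1=0): fault-free n0=1, n1=1, n2=0, n3=1, n4=0 → 0; observed 0. Eliminates n1 inverted output.
Only n1 stuck-at-1 is consistent with every test.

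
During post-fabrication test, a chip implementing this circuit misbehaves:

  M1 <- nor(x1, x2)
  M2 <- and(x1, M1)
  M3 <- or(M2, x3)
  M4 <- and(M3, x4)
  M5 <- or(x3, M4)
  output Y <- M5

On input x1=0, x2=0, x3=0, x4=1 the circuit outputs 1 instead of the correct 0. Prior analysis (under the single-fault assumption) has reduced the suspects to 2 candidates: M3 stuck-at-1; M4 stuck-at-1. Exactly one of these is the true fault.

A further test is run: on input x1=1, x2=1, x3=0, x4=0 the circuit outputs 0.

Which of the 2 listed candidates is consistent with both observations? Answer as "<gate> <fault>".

Evaluate each candidate on input x1=1, x2=1, x3=0, x4=0:
  M3 stuck-at-1: M1=0, M2=0, M3=1 [stuck-at-1], M4=0, M5=0 → 0 — matches
  M4 stuck-at-1: M1=0, M2=0, M3=0, M4=1 [stuck-at-1], M5=1 → 1 — eliminated
Only M3 stuck-at-1 reproduces the observed 0.

M3 stuck-at-1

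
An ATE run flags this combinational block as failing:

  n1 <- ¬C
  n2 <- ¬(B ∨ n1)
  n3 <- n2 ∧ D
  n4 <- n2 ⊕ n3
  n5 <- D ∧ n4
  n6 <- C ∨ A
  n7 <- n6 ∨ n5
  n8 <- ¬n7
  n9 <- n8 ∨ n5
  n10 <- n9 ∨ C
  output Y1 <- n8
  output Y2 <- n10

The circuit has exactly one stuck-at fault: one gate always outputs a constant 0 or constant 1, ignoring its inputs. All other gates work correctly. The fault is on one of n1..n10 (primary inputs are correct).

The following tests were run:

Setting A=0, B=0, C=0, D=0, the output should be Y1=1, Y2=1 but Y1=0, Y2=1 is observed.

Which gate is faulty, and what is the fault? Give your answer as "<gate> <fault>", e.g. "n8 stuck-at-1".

Fault-free values for test 1 (A=0, B=0, C=0, D=0): n1=1, n2=0, n3=0, n4=0, n5=0, n6=0, n7=0, n8=1, n9=1, n10=1, giving Y1=1, Y2=1. Observed Y1=0, Y2=1.
Test 1: faults giving observed Y1=0, Y2=1 are {n5 stuck-at-1}.
Only n5 stuck-at-1 is consistent with every test.

n5 stuck-at-1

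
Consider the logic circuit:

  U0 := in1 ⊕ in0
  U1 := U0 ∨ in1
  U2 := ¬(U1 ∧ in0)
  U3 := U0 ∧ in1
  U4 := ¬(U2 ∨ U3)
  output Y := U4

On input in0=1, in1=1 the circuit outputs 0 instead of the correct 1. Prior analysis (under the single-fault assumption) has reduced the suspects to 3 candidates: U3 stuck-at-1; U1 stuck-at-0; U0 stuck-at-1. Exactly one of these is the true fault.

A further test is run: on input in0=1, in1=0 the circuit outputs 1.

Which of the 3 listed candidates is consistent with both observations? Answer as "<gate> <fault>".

U0 stuck-at-1

Evaluate each candidate on input in0=1, in1=0:
  U3 stuck-at-1: U0=1, U1=1, U2=0, U3=1 [stuck-at-1], U4=0 → 0 — eliminated
  U1 stuck-at-0: U0=1, U1=0 [stuck-at-0], U2=1, U3=0, U4=0 → 0 — eliminated
  U0 stuck-at-1: U0=1 [stuck-at-1], U1=1, U2=0, U3=0, U4=1 → 1 — matches
Only U0 stuck-at-1 reproduces the observed 1.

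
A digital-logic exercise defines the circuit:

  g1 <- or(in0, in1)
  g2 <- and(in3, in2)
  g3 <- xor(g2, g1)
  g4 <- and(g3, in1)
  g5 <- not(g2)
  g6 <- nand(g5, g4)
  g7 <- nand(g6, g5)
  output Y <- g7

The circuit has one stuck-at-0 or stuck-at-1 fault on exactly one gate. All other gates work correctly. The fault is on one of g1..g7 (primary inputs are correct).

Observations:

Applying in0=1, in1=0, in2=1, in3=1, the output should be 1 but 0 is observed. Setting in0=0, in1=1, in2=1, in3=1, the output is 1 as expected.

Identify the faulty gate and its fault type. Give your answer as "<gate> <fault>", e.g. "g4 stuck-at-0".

g2 stuck-at-0

Fault-free values for test 1 (in0=1, in1=0, in2=1, in3=1): g1=1, g2=1, g3=0, g4=0, g5=0, g6=1, g7=1, giving Y=1. Observed 0.
Test 1: faults giving observed 0 are {g2 stuck-at-0, g5 stuck-at-1, g7 stuck-at-0}.
Test 2 (in0=0, in1=1, in2=1, in3=1): fault-free g1=1, g2=1, g3=0, g4=0, g5=0, g6=1, g7=1 → 1; observed 1. Eliminates g5 stuck-at-1, g7 stuck-at-0.
Only g2 stuck-at-0 is consistent with every test.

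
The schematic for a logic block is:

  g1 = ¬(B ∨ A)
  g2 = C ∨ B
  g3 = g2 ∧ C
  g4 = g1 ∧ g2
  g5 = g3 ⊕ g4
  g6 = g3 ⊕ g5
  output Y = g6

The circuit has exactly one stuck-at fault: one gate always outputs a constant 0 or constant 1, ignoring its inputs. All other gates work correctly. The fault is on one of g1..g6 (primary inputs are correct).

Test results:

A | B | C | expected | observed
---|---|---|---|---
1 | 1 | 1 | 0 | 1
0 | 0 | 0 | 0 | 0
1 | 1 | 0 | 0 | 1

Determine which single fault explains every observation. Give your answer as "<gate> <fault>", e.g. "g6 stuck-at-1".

Fault-free values for test 1 (A=1, B=1, C=1): g1=0, g2=1, g3=1, g4=0, g5=1, g6=0, giving Y=0. Observed 1.
Test 1: faults giving observed 1 are {g1 stuck-at-1, g4 stuck-at-1, g5 stuck-at-0, g6 stuck-at-1}.
Test 2 (A=0, B=0, C=0): fault-free g1=1, g2=0, g3=0, g4=0, g5=0, g6=0 → 0; observed 0. Eliminates g4 stuck-at-1, g6 stuck-at-1.
Test 3 (A=1, B=1, C=0): fault-free g1=0, g2=1, g3=0, g4=0, g5=0, g6=0 → 0; observed 1. Eliminates g5 stuck-at-0.
Only g1 stuck-at-1 is consistent with every test.

g1 stuck-at-1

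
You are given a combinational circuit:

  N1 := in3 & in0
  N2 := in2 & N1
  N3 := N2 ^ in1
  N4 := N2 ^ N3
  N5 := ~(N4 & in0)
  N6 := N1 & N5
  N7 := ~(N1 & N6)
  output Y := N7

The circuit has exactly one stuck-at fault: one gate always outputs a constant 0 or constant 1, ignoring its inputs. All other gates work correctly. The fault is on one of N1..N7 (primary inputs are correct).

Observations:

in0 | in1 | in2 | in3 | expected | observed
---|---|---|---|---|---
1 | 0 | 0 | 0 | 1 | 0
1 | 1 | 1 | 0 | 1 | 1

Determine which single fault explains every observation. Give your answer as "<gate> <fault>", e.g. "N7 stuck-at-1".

N1 stuck-at-1

Fault-free values for test 1 (in0=1, in1=0, in2=0, in3=0): N1=0, N2=0, N3=0, N4=0, N5=1, N6=0, N7=1, giving Y=1. Observed 0.
Test 1: faults giving observed 0 are {N1 stuck-at-1, N7 stuck-at-0}.
Test 2 (in0=1, in1=1, in2=1, in3=0): fault-free N1=0, N2=0, N3=1, N4=1, N5=0, N6=0, N7=1 → 1; observed 1. Eliminates N7 stuck-at-0.
Only N1 stuck-at-1 is consistent with every test.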